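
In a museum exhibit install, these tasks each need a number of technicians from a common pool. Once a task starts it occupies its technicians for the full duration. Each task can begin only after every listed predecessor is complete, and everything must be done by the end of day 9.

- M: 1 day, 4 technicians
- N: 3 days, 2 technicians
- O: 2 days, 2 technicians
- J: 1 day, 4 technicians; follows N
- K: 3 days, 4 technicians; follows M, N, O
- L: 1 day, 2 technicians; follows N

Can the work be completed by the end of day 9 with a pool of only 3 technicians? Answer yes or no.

no

Total technician-days = 32; over 9 days the average is 32/9 > 3, so some day must exceed 3.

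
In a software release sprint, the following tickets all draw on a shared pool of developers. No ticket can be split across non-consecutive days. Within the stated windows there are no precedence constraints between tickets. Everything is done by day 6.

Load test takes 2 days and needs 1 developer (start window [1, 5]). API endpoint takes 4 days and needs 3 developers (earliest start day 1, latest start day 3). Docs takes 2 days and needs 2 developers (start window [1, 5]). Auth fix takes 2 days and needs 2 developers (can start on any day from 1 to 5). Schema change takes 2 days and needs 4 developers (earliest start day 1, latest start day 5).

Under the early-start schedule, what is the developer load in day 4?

3

At early start, day 4 has: API endpoint.
Demand: 3 = 3.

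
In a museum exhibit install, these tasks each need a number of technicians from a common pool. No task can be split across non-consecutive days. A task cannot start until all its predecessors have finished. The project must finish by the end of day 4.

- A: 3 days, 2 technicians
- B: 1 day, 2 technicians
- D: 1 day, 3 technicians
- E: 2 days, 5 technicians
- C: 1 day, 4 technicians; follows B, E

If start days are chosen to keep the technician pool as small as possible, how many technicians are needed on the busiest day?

7

Early-start (A@1, B@1, D@1, E@1, C@3) gives peak 12: d1:12  d2:7  d3:6  d4:0.
Shift E→2, C→4.
Schedule A@1, B@1, D@1, E@2, C@4: d1:7  d2:7  d3:7  d4:4 — peak 7.
Total technician-days = 25 over 4 days ⇒ peak ≥ ⌈25/4⌉ = 7, so 7 is optimal.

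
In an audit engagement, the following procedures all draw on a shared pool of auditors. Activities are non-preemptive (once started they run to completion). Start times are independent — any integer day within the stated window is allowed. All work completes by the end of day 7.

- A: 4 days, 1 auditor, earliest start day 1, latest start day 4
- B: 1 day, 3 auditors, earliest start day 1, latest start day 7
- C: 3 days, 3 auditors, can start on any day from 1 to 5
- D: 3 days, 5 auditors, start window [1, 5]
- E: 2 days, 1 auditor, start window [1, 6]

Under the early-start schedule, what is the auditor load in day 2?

10

At early start, day 2 has: A, C, D, E.
Demand: 1 + 3 + 5 + 1 = 10.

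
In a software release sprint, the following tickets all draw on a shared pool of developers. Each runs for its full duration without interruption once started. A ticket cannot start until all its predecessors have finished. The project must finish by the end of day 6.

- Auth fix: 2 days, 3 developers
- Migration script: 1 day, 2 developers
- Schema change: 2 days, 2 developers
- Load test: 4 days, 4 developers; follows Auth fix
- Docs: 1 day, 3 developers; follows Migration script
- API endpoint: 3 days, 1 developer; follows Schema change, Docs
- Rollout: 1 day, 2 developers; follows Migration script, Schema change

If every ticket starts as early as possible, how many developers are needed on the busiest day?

8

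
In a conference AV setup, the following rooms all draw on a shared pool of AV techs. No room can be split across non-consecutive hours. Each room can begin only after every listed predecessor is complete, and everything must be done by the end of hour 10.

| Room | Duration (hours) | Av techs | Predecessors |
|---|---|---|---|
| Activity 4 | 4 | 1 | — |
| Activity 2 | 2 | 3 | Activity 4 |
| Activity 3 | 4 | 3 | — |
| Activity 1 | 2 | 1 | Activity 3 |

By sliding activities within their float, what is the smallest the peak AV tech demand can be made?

3

Early-start (Activity 4@1, Activity 2@5, Activity 3@1, Activity 1@5) gives peak 4: h1:4  h2:4  h3:4  h4:4  h5:4  h6:4  h7:0  h8:0  h9:0  h10:0.
Shift Activity 4→5, Activity 2→9.
Schedule Activity 4@5, Activity 2@9, Activity 3@1, Activity 1@5: h1:3  h2:3  h3:3  h4:3  h5:2  h6:2  h7:1  h8:1  h9:3  h10:3 — peak 3.
Total AV tech-hours = 24 over 10 hours ⇒ peak ≥ ⌈24/10⌉ = 3, so 3 is optimal.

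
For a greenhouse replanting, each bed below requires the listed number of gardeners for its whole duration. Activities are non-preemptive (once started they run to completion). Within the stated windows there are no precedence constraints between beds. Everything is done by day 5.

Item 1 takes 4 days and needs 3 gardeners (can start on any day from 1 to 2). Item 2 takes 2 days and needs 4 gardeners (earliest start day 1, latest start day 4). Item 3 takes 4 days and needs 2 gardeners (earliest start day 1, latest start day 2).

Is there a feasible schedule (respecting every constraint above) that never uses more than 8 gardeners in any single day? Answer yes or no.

The minimum achievable peak is 9; 8 < 9, so no feasible schedule stays within the cap.

no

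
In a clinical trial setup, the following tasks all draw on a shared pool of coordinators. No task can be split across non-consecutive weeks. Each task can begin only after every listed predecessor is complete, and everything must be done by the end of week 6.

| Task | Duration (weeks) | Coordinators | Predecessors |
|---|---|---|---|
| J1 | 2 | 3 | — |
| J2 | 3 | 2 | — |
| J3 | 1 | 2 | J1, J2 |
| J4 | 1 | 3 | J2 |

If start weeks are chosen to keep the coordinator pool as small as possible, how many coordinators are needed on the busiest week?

Schedule J1@1, J2@1, J3@4, J4@4: w1:5  w2:5  w3:2  w4:5  w5:0  w6:0 — peak 5.

5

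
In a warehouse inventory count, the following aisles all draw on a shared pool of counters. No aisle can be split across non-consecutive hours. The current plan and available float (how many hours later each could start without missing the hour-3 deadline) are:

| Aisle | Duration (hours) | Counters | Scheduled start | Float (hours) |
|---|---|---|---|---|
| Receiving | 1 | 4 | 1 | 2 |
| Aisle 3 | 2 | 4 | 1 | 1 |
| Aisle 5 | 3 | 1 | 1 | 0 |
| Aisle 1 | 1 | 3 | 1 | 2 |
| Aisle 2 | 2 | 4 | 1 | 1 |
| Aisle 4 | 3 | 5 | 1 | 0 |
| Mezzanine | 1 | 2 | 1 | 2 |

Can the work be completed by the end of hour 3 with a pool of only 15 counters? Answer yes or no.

yes

Schedule Receiving@1, Aisle 3@1, Aisle 5@1, Aisle 1@3, Aisle 2@2, Aisle 4@1, Mezzanine@3: h1:14  h2:14  h3:15 — peak 15 ≤ 15.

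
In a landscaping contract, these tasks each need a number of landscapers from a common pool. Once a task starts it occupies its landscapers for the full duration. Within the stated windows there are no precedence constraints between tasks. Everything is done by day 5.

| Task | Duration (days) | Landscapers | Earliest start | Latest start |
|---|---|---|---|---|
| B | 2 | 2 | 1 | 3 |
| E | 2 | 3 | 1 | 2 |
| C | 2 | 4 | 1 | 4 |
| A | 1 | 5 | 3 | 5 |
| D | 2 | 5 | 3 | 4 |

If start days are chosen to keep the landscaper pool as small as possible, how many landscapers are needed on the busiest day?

Early-start (B@1, E@1, C@1, A@3, D@3) gives peak 10: d1:9  d2:9  d3:10  d4:5  d5:0.
Shift B→3, D→4.
Schedule B@3, E@1, C@1, A@3, D@4: d1:7  d2:7  d3:7  d4:7  d5:5 — peak 7.
Total landscaper-days = 33 over 5 days ⇒ peak ≥ ⌈33/5⌉ = 7, so 7 is optimal.

7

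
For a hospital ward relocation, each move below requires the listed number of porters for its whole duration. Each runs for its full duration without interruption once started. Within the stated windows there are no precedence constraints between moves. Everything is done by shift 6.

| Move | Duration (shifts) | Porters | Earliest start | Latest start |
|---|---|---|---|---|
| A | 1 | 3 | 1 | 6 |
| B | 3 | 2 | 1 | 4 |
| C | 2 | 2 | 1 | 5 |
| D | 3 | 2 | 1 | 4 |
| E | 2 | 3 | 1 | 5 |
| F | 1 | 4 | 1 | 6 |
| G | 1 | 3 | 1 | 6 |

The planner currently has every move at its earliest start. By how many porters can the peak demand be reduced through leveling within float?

Early-start peak: s1:19  s2:9  s3:4  s4:0  s5:0  s6:0 ⇒ 19.
Leveled (A@1, B@1, C@2, D@2, E@4, F@6, G@5): s1:5  s2:6  s3:6  s4:5  s5:6  s6:4 ⇒ 6.
Reduction 19 − 6 = 13.

13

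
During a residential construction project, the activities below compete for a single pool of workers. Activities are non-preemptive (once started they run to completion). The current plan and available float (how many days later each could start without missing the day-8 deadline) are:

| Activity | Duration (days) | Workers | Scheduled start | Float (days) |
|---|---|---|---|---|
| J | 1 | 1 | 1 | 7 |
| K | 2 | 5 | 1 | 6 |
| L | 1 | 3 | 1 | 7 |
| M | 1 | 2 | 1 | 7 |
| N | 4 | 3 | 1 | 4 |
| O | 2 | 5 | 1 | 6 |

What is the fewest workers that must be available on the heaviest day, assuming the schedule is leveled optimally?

Early-start (J@1, K@1, L@1, M@1, N@1, O@1) gives peak 19: d1:19  d2:13  d3:3  d4:3  d5:0  d6:0  d7:0  d8:0.
Shift L→3, M→4, N→3, O→7.
Schedule J@1, K@1, L@3, M@4, N@3, O@7: d1:6  d2:5  d3:6  d4:5  d5:3  d6:3  d7:5  d8:5 — peak 6.

6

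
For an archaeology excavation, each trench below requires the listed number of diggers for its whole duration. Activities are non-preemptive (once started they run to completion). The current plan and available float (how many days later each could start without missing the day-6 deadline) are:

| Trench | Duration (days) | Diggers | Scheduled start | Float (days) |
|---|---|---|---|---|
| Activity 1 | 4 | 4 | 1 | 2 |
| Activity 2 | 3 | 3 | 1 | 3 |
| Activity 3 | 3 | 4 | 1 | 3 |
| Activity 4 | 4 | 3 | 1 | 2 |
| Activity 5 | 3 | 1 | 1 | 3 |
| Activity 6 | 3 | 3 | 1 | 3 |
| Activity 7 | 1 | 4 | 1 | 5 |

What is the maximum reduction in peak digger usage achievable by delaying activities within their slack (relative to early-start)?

Early-start peak: d1:22  d2:18  d3:18  d4:7  d5:0  d6:0 ⇒ 22.
Leveled (Activity 1@1, Activity 2@1, Activity 3@4, Activity 4@1, Activity 5@4, Activity 6@1, Activity 7@5): d1:13  d2:13  d3:13  d4:12  d5:9  d6:5 ⇒ 13.
Reduction 22 − 13 = 9.

9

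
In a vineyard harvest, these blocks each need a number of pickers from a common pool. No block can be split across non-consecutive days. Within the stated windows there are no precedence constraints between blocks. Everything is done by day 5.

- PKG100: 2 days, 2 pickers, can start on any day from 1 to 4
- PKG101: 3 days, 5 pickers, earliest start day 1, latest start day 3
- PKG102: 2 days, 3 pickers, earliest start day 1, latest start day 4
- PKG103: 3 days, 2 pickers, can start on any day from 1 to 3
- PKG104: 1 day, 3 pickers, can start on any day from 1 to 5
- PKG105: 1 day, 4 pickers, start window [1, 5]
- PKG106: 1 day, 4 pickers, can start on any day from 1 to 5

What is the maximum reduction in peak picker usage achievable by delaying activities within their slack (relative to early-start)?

Early-start peak: d1:23  d2:12  d3:7  d4:0  d5:0 ⇒ 23.
Leveled (PKG100@2, PKG101@1, PKG102@4, PKG103@2, PKG104@1, PKG105@4, PKG106@5): d1:8  d2:9  d3:9  d4:9  d5:7 ⇒ 9.
Reduction 23 − 9 = 14.

14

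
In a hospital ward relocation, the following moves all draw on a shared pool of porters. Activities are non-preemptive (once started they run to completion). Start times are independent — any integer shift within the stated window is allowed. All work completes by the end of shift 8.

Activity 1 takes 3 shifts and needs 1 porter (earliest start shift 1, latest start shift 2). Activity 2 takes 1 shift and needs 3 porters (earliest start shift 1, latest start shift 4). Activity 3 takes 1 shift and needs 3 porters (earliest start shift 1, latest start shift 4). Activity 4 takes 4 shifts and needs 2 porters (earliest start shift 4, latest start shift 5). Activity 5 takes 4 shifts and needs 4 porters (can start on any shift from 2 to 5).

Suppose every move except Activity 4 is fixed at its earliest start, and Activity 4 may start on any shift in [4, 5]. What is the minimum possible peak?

Activity 4@4: s1:7  s2:5  s3:5  s4:6  s5:6  s6:2  s7:2  s8:0 → peak 7
Activity 4@5: s1:7  s2:5  s3:5  s4:4  s5:6  s6:2  s7:2  s8:2 → peak 7
Best is Activity 4@4, peak 7.

7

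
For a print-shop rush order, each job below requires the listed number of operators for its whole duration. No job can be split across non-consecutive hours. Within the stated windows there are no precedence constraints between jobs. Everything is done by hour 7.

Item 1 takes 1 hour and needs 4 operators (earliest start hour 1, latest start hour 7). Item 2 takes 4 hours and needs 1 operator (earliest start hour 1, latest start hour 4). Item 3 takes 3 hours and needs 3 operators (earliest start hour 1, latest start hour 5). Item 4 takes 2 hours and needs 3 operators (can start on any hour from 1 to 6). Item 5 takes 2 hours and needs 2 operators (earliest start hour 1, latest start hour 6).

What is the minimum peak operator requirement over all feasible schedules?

5

Early-start (Item 1@1, Item 2@1, Item 3@1, Item 4@1, Item 5@1) gives peak 13: h1:13  h2:9  h3:4  h4:1  h5:0  h6:0  h7:0.
Shift Item 3→2, Item 4→5, Item 5→5.
Schedule Item 1@1, Item 2@1, Item 3@2, Item 4@5, Item 5@5: h1:5  h2:4  h3:4  h4:4  h5:5  h6:5  h7:0 — peak 5.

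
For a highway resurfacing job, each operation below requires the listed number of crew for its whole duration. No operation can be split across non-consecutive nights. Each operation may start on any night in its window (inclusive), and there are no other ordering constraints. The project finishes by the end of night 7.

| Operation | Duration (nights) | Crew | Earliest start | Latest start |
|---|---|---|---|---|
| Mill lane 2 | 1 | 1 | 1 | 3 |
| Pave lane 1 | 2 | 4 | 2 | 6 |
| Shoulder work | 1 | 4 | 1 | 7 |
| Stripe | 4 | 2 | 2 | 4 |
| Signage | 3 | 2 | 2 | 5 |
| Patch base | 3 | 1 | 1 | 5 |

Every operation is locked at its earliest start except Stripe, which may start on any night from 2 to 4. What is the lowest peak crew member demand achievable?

7

Stripe@2: n1:6  n2:9  n3:9  n4:4  n5:2  n6:0  n7:0 → peak 9
Stripe@3: n1:6  n2:7  n3:9  n4:4  n5:2  n6:2  n7:0 → peak 9
Stripe@4: n1:6  n2:7  n3:7  n4:4  n5:2  n6:2  n7:2 → peak 7
Best is Stripe@4, peak 7.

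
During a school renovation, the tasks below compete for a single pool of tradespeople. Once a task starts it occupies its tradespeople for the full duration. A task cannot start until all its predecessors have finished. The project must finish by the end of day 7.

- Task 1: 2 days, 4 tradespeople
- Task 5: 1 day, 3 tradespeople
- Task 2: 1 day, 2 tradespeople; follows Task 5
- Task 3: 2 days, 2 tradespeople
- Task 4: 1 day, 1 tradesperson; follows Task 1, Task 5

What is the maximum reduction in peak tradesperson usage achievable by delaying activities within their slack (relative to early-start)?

Early-start peak: d1:9  d2:8  d3:1  d4:0  d5:0  d6:0  d7:0 ⇒ 9.
Leveled (Task 1@1, Task 5@3, Task 2@4, Task 3@4, Task 4@5): d1:4  d2:4  d3:3  d4:4  d5:3  d6:0  d7:0 ⇒ 4.
Reduction 9 − 4 = 5.

5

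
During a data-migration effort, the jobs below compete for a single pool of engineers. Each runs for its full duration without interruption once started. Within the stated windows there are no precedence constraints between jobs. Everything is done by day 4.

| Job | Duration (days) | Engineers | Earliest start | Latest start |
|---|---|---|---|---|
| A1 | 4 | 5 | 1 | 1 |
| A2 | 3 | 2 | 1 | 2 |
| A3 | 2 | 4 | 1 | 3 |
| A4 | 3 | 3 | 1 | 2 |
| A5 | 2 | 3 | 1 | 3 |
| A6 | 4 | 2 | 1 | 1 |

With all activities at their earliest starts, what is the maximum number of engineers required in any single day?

Early-start schedule: A1@1, A2@1, A3@1, A4@1, A5@1, A6@1.
Load per day: day 1: 19, day 2: 19, day 3: 12, day 4: 7.
Peak is 19.

19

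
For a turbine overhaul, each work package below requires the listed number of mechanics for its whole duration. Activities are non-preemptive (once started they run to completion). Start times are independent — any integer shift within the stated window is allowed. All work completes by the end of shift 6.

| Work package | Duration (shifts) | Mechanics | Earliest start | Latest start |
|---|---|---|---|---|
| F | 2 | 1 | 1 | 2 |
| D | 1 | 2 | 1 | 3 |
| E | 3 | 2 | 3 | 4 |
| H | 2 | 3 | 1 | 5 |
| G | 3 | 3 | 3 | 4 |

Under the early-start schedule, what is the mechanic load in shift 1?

6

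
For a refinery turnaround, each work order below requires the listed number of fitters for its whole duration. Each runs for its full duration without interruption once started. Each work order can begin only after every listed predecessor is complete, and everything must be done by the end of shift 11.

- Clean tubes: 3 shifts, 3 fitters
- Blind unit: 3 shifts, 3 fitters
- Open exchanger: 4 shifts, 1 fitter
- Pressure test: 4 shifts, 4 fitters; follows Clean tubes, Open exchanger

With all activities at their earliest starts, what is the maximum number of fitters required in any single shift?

7

Early-start schedule: Clean tubes@1, Blind unit@1, Open exchanger@1, Pressure test@5.
Load per shift: shift 1: 7, shift 2: 7, shift 3: 7, shift 4: 1, shift 5: 4, shift 6: 4, shift 7: 4, shift 8: 4, shift 9: 0, shift 10: 0, shift 11: 0.
Peak is 7.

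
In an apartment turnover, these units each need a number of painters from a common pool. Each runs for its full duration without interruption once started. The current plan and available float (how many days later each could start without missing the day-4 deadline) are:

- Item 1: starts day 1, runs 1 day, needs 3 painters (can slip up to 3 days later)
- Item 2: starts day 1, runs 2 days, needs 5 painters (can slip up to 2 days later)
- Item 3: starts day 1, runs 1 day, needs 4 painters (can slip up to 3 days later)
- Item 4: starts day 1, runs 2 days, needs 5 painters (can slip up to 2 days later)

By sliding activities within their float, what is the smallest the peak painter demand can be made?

9

Early-start (Item 1@1, Item 2@1, Item 3@1, Item 4@1) gives peak 17: d1:17  d2:10  d3:0  d4:0.
Shift Item 3→2, Item 4→3.
Schedule Item 1@1, Item 2@1, Item 3@2, Item 4@3: d1:8  d2:9  d3:5  d4:5 — peak 9.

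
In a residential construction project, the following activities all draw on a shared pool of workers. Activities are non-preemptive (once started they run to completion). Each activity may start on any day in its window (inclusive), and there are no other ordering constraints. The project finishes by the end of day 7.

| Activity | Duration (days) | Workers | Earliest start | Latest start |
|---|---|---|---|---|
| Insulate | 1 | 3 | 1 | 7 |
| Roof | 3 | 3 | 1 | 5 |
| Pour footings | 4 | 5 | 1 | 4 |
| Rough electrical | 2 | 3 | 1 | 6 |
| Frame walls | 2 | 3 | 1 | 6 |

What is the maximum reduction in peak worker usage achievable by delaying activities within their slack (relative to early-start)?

Early-start peak: d1:17  d2:14  d3:8  d4:5  d5:0  d6:0  d7:0 ⇒ 17.
Leveled (Insulate@1, Roof@1, Pour footings@2, Rough electrical@4, Frame walls@6): d1:6  d2:8  d3:8  d4:8  d5:8  d6:3  d7:3 ⇒ 8.
Reduction 17 − 8 = 9.

9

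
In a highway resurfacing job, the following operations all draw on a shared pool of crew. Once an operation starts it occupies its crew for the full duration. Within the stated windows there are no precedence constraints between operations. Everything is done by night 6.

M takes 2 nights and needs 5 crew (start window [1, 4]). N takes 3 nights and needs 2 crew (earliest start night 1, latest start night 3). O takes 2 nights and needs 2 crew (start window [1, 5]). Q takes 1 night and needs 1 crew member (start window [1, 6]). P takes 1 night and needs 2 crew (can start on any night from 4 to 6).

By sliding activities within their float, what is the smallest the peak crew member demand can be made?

5

Early-start (M@1, N@1, O@1, Q@1, P@4) gives peak 10: n1:10  n2:9  n3:2  n4:2  n5:0  n6:0.
Shift N→3, O→3, Q→3, P→5.
Schedule M@1, N@3, O@3, Q@3, P@5: n1:5  n2:5  n3:5  n4:4  n5:4  n6:0 — peak 5.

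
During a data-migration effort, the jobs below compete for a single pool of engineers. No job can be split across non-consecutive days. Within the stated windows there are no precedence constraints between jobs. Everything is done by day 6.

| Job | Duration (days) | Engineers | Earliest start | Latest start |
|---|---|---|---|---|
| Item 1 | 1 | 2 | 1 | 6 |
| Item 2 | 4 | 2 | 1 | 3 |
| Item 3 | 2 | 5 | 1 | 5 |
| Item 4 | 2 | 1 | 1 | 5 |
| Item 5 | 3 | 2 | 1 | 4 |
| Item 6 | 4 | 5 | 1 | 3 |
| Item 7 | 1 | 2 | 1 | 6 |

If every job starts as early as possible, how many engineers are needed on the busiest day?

19

Early-start schedule: Item 1@1, Item 2@1, Item 3@1, Item 4@1, Item 5@1, Item 6@1, Item 7@1.
Load per day: day 1: 19, day 2: 15, day 3: 9, day 4: 7, day 5: 0, day 6: 0.
Peak is 19.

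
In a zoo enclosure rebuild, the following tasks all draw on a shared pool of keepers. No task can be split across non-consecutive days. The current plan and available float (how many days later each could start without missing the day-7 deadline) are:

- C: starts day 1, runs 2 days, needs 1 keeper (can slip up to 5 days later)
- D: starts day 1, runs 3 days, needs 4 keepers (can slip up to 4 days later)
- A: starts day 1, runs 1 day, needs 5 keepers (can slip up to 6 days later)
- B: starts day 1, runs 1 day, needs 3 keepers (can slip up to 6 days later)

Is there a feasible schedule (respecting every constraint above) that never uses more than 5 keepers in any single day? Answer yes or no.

Schedule C@1, D@1, A@4, B@5: d1:5  d2:5  d3:4  d4:5  d5:3  d6:0  d7:0 — peak 5 ≤ 5.

yes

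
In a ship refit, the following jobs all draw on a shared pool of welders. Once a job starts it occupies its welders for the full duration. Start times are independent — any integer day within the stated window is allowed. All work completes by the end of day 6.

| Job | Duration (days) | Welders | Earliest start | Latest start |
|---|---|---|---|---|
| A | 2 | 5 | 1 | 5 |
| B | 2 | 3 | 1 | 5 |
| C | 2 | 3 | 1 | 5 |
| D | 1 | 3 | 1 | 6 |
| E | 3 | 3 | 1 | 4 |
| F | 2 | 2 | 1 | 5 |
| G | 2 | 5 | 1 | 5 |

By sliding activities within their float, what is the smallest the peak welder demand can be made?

8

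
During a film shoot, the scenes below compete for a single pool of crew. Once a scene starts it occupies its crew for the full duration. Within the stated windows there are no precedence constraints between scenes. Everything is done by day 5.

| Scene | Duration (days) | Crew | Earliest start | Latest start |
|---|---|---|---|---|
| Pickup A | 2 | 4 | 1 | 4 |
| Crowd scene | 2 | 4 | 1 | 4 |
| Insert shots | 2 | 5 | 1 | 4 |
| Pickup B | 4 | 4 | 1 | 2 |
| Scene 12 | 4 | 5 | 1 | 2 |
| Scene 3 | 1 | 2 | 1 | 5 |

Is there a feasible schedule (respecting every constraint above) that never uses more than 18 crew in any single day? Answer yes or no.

Schedule Pickup A@1, Crowd scene@1, Insert shots@3, Pickup B@1, Scene 12@1, Scene 3@3: d1:17  d2:17  d3:16  d4:14  d5:0 — peak 17 ≤ 18.

yes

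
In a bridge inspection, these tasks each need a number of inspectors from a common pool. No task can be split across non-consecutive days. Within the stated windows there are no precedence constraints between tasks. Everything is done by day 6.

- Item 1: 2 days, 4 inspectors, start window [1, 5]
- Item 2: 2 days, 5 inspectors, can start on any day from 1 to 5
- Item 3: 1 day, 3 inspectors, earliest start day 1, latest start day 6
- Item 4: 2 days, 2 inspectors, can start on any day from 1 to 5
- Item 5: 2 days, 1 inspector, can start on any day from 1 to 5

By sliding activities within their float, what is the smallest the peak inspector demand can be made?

5

Early-start (Item 1@1, Item 2@1, Item 3@1, Item 4@1, Item 5@1) gives peak 15: d1:15  d2:12  d3:0  d4:0  d5:0  d6:0.
Shift Item 2→3, Item 3→5, Item 4→5.
Schedule Item 1@1, Item 2@3, Item 3@5, Item 4@5, Item 5@1: d1:5  d2:5  d3:5  d4:5  d5:5  d6:2 — peak 5.
Total inspector-days = 27 over 6 days ⇒ peak ≥ ⌈27/6⌉ = 5, so 5 is optimal.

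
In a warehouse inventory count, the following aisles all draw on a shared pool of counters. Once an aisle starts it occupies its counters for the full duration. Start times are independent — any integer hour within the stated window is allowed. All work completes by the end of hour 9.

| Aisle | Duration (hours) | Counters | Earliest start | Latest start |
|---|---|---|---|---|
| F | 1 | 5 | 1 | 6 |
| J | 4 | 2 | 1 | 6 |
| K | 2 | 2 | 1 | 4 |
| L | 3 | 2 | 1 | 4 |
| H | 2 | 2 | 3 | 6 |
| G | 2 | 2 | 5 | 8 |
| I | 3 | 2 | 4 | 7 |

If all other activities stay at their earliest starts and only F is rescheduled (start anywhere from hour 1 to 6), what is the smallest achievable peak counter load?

9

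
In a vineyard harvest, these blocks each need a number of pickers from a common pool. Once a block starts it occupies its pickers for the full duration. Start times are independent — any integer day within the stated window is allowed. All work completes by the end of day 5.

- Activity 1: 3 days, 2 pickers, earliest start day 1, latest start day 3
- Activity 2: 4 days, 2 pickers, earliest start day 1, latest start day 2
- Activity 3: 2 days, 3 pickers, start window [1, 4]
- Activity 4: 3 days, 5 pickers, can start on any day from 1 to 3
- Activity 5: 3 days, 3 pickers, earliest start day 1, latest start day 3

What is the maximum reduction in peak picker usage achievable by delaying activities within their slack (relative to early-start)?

Early-start peak: d1:15  d2:15  d3:12  d4:2  d5:0 ⇒ 15.
Leveled (Activity 1@1, Activity 2@1, Activity 3@1, Activity 4@1, Activity 5@3): d1:12  d2:12  d3:12  d4:5  d5:3 ⇒ 12.
Reduction 15 − 12 = 3.

3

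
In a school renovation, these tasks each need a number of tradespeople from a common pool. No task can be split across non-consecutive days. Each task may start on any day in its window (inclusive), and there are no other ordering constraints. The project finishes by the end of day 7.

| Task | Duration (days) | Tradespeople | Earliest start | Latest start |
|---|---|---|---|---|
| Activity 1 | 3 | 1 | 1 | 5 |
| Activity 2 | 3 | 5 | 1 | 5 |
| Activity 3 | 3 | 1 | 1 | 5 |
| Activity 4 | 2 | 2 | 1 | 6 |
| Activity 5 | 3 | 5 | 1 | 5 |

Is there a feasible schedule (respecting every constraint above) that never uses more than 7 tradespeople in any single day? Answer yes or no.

Schedule Activity 1@1, Activity 2@1, Activity 3@1, Activity 4@4, Activity 5@4: d1:7  d2:7  d3:7  d4:7  d5:7  d6:5  d7:0 — peak 7 ≤ 7.

yes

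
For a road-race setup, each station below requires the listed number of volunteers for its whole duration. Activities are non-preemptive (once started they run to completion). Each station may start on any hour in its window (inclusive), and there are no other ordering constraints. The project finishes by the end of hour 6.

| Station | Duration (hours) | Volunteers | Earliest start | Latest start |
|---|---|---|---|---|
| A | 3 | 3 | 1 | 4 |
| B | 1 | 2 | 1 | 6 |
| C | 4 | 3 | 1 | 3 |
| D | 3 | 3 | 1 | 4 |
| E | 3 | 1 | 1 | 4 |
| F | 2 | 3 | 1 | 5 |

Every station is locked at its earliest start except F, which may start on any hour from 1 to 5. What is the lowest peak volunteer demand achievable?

F@1: h1:15  h2:13  h3:10  h4:3  h5:0  h6:0 → peak 15
F@2: h1:12  h2:13  h3:13  h4:3  h5:0  h6:0 → peak 13
F@3: h1:12  h2:10  h3:13  h4:6  h5:0  h6:0 → peak 13
F@4: h1:12  h2:10  h3:10  h4:6  h5:3  h6:0 → peak 12
F@5: h1:12  h2:10  h3:10  h4:3  h5:3  h6:3 → peak 12
Best is F@4, peak 12.

12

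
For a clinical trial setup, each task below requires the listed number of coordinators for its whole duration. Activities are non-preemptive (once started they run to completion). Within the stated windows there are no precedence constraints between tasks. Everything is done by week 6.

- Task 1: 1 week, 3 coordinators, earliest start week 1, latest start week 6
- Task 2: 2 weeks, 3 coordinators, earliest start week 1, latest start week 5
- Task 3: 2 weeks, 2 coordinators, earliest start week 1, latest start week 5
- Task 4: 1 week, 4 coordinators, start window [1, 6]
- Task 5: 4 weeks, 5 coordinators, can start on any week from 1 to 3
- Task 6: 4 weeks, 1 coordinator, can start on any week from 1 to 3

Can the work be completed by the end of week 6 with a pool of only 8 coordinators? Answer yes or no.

yes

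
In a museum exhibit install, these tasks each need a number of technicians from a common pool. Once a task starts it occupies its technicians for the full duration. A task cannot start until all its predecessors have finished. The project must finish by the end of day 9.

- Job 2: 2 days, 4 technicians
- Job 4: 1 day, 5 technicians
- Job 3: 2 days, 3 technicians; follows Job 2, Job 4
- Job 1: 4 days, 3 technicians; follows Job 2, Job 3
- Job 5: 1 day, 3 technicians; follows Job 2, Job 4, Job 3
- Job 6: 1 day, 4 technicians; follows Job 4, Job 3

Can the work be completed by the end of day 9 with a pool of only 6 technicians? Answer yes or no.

no

The minimum achievable peak is 7; 6 < 7, so no feasible schedule stays within the cap.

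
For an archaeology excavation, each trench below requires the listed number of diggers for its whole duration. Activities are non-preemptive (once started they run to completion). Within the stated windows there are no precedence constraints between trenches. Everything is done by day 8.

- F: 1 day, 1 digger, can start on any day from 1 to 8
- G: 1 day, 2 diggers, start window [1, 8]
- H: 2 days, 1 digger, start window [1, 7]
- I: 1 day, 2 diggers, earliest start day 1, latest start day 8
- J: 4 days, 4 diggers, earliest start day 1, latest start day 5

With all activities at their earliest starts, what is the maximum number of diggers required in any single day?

Early-start schedule: F@1, G@1, H@1, I@1, J@1.
Load per day: day 1: 10, day 2: 5, day 3: 4, day 4: 4, day 5: 0, day 6: 0, day 7: 0, day 8: 0.
Peak is 10.

10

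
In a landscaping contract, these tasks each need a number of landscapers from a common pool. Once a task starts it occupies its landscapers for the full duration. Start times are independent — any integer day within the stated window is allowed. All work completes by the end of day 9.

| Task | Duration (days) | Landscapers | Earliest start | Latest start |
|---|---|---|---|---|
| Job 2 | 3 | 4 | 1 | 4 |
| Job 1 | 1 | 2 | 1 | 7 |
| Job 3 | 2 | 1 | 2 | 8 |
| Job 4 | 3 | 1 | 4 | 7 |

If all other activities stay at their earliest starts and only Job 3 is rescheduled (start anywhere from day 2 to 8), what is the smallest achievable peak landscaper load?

6

Job 3@2: d1:6  d2:5  d3:5  d4:1  d5:1  d6:1  d7:0  d8:0  d9:0 → peak 6
Job 3@3: d1:6  d2:4  d3:5  d4:2  d5:1  d6:1  d7:0  d8:0  d9:0 → peak 6
Job 3@4: d1:6  d2:4  d3:4  d4:2  d5:2  d6:1  d7:0  d8:0  d9:0 → peak 6
Job 3@5: d1:6  d2:4  d3:4  d4:1  d5:2  d6:2  d7:0  d8:0  d9:0 → peak 6
Job 3@6: d1:6  d2:4  d3:4  d4:1  d5:1  d6:2  d7:1  d8:0  d9:0 → peak 6
Job 3@7: d1:6  d2:4  d3:4  d4:1  d5:1  d6:1  d7:1  d8:1  d9:0 → peak 6
Job 3@8: d1:6  d2:4  d3:4  d4:1  d5:1  d6:1  d7:0  d8:1  d9:1 → peak 6
Best is Job 3@2, peak 6.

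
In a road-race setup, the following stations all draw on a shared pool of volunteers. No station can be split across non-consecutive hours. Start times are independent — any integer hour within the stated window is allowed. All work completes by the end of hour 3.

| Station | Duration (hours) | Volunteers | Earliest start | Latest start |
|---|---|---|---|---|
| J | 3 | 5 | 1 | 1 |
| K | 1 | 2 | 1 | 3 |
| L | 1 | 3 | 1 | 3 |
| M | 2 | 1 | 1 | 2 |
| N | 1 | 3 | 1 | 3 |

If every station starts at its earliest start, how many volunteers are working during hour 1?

At early start, hour 1 has: J, K, L, M, N.
Demand: 5 + 2 + 3 + 1 + 3 = 14.

14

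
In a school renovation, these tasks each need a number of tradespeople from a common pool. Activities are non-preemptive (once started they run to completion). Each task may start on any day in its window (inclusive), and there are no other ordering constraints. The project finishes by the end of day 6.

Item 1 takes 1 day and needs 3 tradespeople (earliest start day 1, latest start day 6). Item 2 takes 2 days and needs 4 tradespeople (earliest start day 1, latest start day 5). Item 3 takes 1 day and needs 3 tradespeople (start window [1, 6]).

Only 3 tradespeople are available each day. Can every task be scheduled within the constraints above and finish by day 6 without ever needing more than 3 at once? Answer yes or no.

no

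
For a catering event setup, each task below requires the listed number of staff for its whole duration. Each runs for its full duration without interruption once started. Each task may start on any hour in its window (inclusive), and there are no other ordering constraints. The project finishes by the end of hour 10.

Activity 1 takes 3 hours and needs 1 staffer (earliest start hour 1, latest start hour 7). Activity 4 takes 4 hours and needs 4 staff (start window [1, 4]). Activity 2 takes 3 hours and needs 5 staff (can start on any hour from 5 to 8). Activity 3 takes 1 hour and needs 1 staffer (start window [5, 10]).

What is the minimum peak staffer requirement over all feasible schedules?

5

Early-start (Activity 1@1, Activity 4@1, Activity 2@5, Activity 3@5) gives peak 6: h1:5  h2:5  h3:5  h4:4  h5:6  h6:5  h7:5  h8:0  h9:0  h10:0.
Shift Activity 3→8.
Schedule Activity 1@1, Activity 4@1, Activity 2@5, Activity 3@8: h1:5  h2:5  h3:5  h4:4  h5:5  h6:5  h7:5  h8:1  h9:0  h10:0 — peak 5.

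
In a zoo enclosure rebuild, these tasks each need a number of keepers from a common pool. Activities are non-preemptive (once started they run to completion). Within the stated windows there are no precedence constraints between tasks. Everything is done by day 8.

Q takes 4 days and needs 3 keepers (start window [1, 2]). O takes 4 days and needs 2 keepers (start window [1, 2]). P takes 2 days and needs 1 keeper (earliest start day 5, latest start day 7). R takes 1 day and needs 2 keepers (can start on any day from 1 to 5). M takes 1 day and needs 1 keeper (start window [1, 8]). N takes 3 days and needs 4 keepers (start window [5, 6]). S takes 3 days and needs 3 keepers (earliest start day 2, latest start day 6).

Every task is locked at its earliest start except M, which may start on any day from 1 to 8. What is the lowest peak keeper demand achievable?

8

M@1: d1:8  d2:8  d3:8  d4:8  d5:5  d6:5  d7:4  d8:0 → peak 8
M@2: d1:7  d2:9  d3:8  d4:8  d5:5  d6:5  d7:4  d8:0 → peak 9
M@3: d1:7  d2:8  d3:9  d4:8  d5:5  d6:5  d7:4  d8:0 → peak 9
M@4: d1:7  d2:8  d3:8  d4:9  d5:5  d6:5  d7:4  d8:0 → peak 9
M@5: d1:7  d2:8  d3:8  d4:8  d5:6  d6:5  d7:4  d8:0 → peak 8
M@6: d1:7  d2:8  d3:8  d4:8  d5:5  d6:6  d7:4  d8:0 → peak 8
M@7: d1:7  d2:8  d3:8  d4:8  d5:5  d6:5  d7:5  d8:0 → peak 8
M@8: d1:7  d2:8  d3:8  d4:8  d5:5  d6:5  d7:4  d8:1 → peak 8
Best is M@1, peak 8.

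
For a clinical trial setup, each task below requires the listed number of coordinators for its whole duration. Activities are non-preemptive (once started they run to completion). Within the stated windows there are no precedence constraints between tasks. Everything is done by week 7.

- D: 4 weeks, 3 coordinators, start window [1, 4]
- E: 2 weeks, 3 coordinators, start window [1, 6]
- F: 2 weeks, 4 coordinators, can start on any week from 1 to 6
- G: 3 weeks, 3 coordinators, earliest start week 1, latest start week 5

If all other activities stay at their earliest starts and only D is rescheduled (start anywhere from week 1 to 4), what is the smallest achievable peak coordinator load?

10

D@1: w1:13  w2:13  w3:6  w4:3  w5:0  w6:0  w7:0 → peak 13
D@2: w1:10  w2:13  w3:6  w4:3  w5:3  w6:0  w7:0 → peak 13
D@3: w1:10  w2:10  w3:6  w4:3  w5:3  w6:3  w7:0 → peak 10
D@4: w1:10  w2:10  w3:3  w4:3  w5:3  w6:3  w7:3 → peak 10
Best is D@3, peak 10.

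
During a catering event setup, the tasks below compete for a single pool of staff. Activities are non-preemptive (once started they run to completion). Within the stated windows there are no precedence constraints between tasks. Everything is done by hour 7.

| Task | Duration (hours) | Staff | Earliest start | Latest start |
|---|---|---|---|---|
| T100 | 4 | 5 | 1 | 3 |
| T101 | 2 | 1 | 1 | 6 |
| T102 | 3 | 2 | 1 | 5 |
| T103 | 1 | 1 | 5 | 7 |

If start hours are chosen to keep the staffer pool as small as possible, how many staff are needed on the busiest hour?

Early-start (T100@1, T101@1, T102@1, T103@5) gives peak 8: h1:8  h2:8  h3:7  h4:5  h5:1  h6:0  h7:0.
Shift T101→5, T102→5.
Schedule T100@1, T101@5, T102@5, T103@5: h1:5  h2:5  h3:5  h4:5  h5:4  h6:3  h7:2 — peak 5.
Total staffer-hours = 29 over 7 hours ⇒ peak ≥ ⌈29/7⌉ = 5, so 5 is optimal.

5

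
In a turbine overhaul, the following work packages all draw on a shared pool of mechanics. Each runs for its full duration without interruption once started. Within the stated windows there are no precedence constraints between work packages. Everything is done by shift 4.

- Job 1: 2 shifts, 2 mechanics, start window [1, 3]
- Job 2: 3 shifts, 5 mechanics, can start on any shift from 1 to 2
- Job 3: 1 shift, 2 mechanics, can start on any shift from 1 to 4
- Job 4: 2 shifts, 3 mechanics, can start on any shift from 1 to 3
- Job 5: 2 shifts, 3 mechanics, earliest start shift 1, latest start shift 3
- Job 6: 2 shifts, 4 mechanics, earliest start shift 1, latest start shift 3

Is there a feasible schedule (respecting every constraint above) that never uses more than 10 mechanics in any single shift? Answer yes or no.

Total mechanic-shifts = 41; over 4 shifts the average is 41/4 > 10, so some shift must exceed 10.

no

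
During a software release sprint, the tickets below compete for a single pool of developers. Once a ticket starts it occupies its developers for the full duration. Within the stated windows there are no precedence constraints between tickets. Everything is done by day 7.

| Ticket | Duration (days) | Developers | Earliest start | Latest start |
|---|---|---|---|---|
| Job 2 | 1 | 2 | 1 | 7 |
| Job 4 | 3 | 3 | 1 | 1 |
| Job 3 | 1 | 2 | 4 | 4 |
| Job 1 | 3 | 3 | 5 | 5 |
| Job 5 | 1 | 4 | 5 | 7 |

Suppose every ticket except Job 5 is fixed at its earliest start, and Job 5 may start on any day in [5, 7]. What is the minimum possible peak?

7

Job 5@5: d1:5  d2:3  d3:3  d4:2  d5:7  d6:3  d7:3 → peak 7
Job 5@6: d1:5  d2:3  d3:3  d4:2  d5:3  d6:7  d7:3 → peak 7
Job 5@7: d1:5  d2:3  d3:3  d4:2  d5:3  d6:3  d7:7 → peak 7
Best is Job 5@5, peak 7.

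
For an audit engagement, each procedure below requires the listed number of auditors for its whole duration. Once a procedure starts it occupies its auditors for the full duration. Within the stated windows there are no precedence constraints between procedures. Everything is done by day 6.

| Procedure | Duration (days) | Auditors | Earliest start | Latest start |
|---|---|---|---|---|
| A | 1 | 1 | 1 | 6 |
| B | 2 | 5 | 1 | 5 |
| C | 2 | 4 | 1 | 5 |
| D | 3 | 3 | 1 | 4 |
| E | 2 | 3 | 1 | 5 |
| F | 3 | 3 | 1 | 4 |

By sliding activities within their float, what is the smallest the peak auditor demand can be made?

8

Early-start (A@1, B@1, C@1, D@1, E@1, F@1) gives peak 19: d1:19  d2:18  d3:6  d4:0  d5:0  d6:0.
Shift B→3, E→5, F→4.
Schedule A@1, B@3, C@1, D@1, E@5, F@4: d1:8  d2:7  d3:8  d4:8  d5:6  d6:6 — peak 8.
Total auditor-days = 43 over 6 days ⇒ peak ≥ ⌈43/6⌉ = 8, so 8 is optimal.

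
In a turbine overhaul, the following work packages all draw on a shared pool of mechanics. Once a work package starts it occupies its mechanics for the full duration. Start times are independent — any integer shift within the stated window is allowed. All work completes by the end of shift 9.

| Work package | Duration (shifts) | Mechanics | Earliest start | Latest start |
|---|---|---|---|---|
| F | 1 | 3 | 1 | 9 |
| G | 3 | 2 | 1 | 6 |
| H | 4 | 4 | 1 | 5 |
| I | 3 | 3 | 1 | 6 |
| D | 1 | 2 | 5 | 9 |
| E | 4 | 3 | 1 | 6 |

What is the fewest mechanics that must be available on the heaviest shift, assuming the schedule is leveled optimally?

Early-start (F@1, G@1, H@1, I@1, D@5, E@1) gives peak 15: s1:15  s2:12  s3:12  s4:7  s5:2  s6:0  s7:0  s8:0  s9:0.
Shift H→2, I→6, E→6.
Schedule F@1, G@1, H@2, I@6, D@5, E@6: s1:5  s2:6  s3:6  s4:4  s5:6  s6:6  s7:6  s8:6  s9:3 — peak 6.
Total mechanic-shifts = 48 over 9 shifts ⇒ peak ≥ ⌈48/9⌉ = 6, so 6 is optimal.

6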